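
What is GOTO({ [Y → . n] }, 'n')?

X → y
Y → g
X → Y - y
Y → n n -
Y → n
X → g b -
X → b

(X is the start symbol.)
{ [Y → n .] }

GOTO(I, 'n') = CLOSURE({ [A → αX.β] : [A → α.Xβ] ∈ I, X = 'n' })

Items with dot before 'n', with the dot advanced:
  [Y → . n] → [Y → n .]
Closure adds nothing (no advanced item has the dot before a non-terminal).

GOTO = { [Y → n .] }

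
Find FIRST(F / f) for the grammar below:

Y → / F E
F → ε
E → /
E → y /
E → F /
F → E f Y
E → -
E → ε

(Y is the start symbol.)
FIRST sets of the non-terminals involved (from the grammar, by fixed-point iteration):
  FIRST(F) = { '-', '/', 'f', 'y', ε }

To compute FIRST(F / f), process the symbols left to right:
Symbol F is a non-terminal. Add FIRST(F) \ {ε} = { '-', '/', 'f', 'y' }
F is nullable (ε ∈ FIRST(F)), continue to the next symbol.
Symbol / is a terminal. Add '/' and stop.
FIRST(F / f) = { '-', '/', 'f', 'y' }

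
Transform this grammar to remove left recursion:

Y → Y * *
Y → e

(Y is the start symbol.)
Y → e Y'
Y' → * * Y'
Y' → ε

Y is directly left-recursive. The standard transformation for
  A → A α₁ | ... | A α_m | β₁ | ... | β_n
is
  A  → β₁ A' | ... | β_n A'
  A' → α₁ A' | ... | α_m A' | ε

Y → e becomes Y → e Y'
Y → Y * * becomes Y' → * * Y'
Add Y' → ε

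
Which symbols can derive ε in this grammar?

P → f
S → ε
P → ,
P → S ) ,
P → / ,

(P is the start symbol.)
{ 'S' }

ε-productions: S → ε
So S is immediately nullable.
No further non-terminal can be added: every production for the remaining non-terminals contains a terminal or a non-nullable non-terminal.
Nullable = { 'S' }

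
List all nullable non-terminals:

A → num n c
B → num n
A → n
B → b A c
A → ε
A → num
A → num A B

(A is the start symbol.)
{ 'A' }

A non-terminal is nullable if it can derive ε (the empty string): either it has an ε-production, or it has a production whose right-hand side consists entirely of nullable non-terminals.

ε-productions: A → ε
So A is immediately nullable.
No further non-terminal can be added: every production for the remaining non-terminals contains a terminal or a non-nullable non-terminal.
Nullable = { 'A' }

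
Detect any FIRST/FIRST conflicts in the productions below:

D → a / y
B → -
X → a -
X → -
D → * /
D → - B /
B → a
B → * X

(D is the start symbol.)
Productions for D:
  D → a / y: FIRST = { 'a' }
  D → * /: FIRST = { '*' }
  D → - B /: FIRST = { '-' }
Productions for B:
  B → -: FIRST = { '-' }
  B → a: FIRST = { 'a' }
  B → * X: FIRST = { '*' }
Productions for X:
  X → a -: FIRST = { 'a' }
  X → -: FIRST = { '-' }

All alternatives of each non-terminal have pairwise disjoint FIRST sets.

Answer: No FIRST/FIRST conflicts.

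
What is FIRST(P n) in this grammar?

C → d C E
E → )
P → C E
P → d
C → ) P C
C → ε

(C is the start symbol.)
FIRST sets of the non-terminals involved (from the grammar, by fixed-point iteration):
  FIRST(P) = { ')', 'd' }

To compute FIRST(P n), process the symbols left to right:
Symbol P is a non-terminal. Add FIRST(P) \ {ε} = { ')', 'd' }
P is not nullable (ε ∉ FIRST(P)), so stop here.
FIRST(P n) = { ')', 'd' }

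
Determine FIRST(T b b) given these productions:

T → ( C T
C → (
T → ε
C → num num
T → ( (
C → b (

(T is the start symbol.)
{ '(', 'b' }

FIRST sets of the non-terminals involved (from the grammar, by fixed-point iteration):
  FIRST(T) = { '(', ε }

To compute FIRST(T b b), process the symbols left to right:
Symbol T is a non-terminal. Add FIRST(T) \ {ε} = { '(' }
T is nullable (ε ∈ FIRST(T)), continue to the next symbol.
Symbol b is a terminal. Add 'b' and stop.
FIRST(T b b) = { '(', 'b' }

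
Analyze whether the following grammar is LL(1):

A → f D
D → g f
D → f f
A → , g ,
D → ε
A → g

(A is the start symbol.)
Yes, the grammar is LL(1).

A grammar is LL(1) if for each non-terminal N with multiple productions, the predict sets of those productions are pairwise disjoint, where PREDICT(N → α) = (FIRST(α) \ {ε}) ∪ (FOLLOW(N) if α ⇒* ε).

Relevant sets:
  FOLLOW(D) = { $ }

For A:
  PREDICT(A → f D) = { 'f' }
  PREDICT(A → ',' g ',') = { ',' }
  PREDICT(A → g) = { 'g' }
For D:
  PREDICT(D → g f) = { 'g' }
  PREDICT(D → f f) = { 'f' }
  PREDICT(D → ε) = { $ }

All predict sets are disjoint. The grammar IS LL(1).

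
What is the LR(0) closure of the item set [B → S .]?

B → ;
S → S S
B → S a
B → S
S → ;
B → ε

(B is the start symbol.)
{ [B → S .] }

To compute CLOSURE, for each item [A → α.Bβ] where B is a non-terminal, add [B → .γ] for all productions B → γ; repeat for the newly added items until nothing changes.

Start with: [B → S .]
The dot is at the end, so nothing is added.

CLOSURE = { [B → S .] }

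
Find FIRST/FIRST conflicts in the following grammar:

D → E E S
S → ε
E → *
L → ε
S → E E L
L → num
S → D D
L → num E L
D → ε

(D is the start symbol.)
A FIRST/FIRST conflict occurs when two productions N → α and N → β for the same non-terminal have FIRST(α) ∩ FIRST(β) ≠ ∅ (with ε ∈ FIRST of a nullable right-hand side, so two nullable alternatives also conflict).

FIRST sets of the non-terminals at (or reachable through a nullable prefix from) the front of some alternative:
  FIRST(E) = { '*' }
  FIRST(D) = { '*', ε }

Productions for D:
  D → E E S: FIRST = { '*' }
  D → ε: FIRST = { ε }
Productions for S:
  S → ε: FIRST = { ε }
  S → E E L: FIRST = { '*' }
  S → D D: FIRST = { '*', ε }
Productions for L:
  L → ε: FIRST = { ε }
  L → num: FIRST = { 'num' }
  L → num E L: FIRST = { 'num' }
E has only one production, so no FIRST/FIRST conflict is possible there.

Conflict for S: S → ε and S → D D
  Overlap: { ε }
Conflict for S: S → E E L and S → D D
  Overlap: { '*' }
Conflict for L: L → num and L → num E L
  Overlap: { 'num' }

Answer: Yes. S → ε / S → D D on { ε }; S → E E L / S → D D on { '*' }; L → num / L → num E L on { 'num' }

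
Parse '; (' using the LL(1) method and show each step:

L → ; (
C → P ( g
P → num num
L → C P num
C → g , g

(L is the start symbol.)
LL(1) parsing maintains a stack (initially the start symbol over $) and the input. At each step: if the stack top is a terminal, match it against the current input token; if it is a non-terminal N, replace it with the RHS of M[N, lookahead] (the unique production whose predict set contains the lookahead).

Stack is shown with the top on the left.

Stack  Input  Action
--------------------
L $    ; ( $  output L → ; (
; ( $  ; ( $  match ';'
( $    ( $    match '('
$      $      accept

The string is accepted.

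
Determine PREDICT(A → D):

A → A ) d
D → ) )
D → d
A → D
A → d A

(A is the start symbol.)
PREDICT(A → D) = (FIRST(RHS) \ {ε}) ∪ (FOLLOW(A) if ε ∈ FIRST(RHS), i.e. RHS ⇒* ε)
FIRST(D) = { ')', 'd' }
FIRST(D) = { ')', 'd' }
ε ∉ FIRST(D), so FOLLOW(A) is not added.
PREDICT(A → D) = { ')', 'd' }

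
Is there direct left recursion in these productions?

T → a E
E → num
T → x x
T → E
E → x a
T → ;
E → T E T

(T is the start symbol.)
No direct left recursion

T → a E: starts with a
E → num: starts with num
T → x x: starts with x
T → E: starts with E
E → x a: starts with x
T → ;: starts with ';'
E → T E T: starts with T

No direct left recursion found.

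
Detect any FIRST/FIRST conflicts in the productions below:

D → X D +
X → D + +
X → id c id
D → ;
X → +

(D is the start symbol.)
Yes. D → X D '+' / D → ';' on { ';' }; X → D '+' '+' / X → id c id on { 'id' }; X → D '+' '+' / X → '+' on { '+' }

A FIRST/FIRST conflict occurs when two productions N → α and N → β for the same non-terminal have FIRST(α) ∩ FIRST(β) ≠ ∅ (with ε ∈ FIRST of a nullable right-hand side, so two nullable alternatives also conflict).

FIRST sets of the non-terminals at (or reachable through a nullable prefix from) the front of some alternative:
  FIRST(X) = { '+', ';', 'id' }
  FIRST(D) = { '+', ';', 'id' }

Productions for D:
  D → X D +: FIRST = { '+', ';', 'id' }
  D → ;: FIRST = { ';' }
Productions for X:
  X → D + +: FIRST = { '+', ';', 'id' }
  X → id c id: FIRST = { 'id' }
  X → +: FIRST = { '+' }

Conflict for D: D → X D + and D → ;
  Overlap: { ';' }
Conflict for X: X → D + + and X → id c id
  Overlap: { 'id' }
Conflict for X: X → D + + and X → +
  Overlap: { '+' }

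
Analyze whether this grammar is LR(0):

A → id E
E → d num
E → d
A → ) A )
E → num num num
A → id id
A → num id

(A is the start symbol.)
Augment with A' → A and build the canonical LR(0) collection (I0 = CLOSURE({[A' → . A]}), then GOTO on every symbol after a dot until no new states appear). It has 15 states:
  I0: { [A → . ) A )], [A → . id E], [A → . id id], [A → . num id], [A' → . A] }  — shift
  I1: { [A → ) . A )], [A → . ) A )], [A → . id E], [A → . id id], [A → . num id] }  — shift
  I2: { [A' → A .] }  — accept
  I3: { [A → id . E], [A → id . id], [E → . d num], [E → . d], [E → . num num num] }  — shift
  I4: { [A → num . id] }  — shift
  I5: { [A → num id .] }  — reduce
  I6: { [A → id E .] }  — reduce
  I7: { [E → d . num], [E → d .] }  — shift, reduce
  I8: { [A → id id .] }  — reduce
  I9: { [E → num . num num] }  — shift
  I10: { [E → num num . num] }  — shift
  I11: { [E → num num num .] }  — reduce
  I12: { [E → d num .] }  — reduce
  I13: { [A → ) A . )] }  — shift
  I14: { [A → ) A ) .] }  — reduce

Conflict in state I7:
  Shift-reduce conflict between [E → d .] and [E → d . num]
So the grammar is NOT LR(0).

Answer: No. Shift-reduce conflict between [E → d .] and [E → d . num]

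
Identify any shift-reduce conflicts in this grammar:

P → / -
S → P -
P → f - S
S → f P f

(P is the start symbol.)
A shift-reduce conflict occurs when an LR(0) state has both:
  - a complete (reduce) item [A → α .] (dot at the end), and
  - a shift item [B → β . c γ] (dot before a terminal).

Augment with P' → P and build the canonical LR(0) collection (I0 = CLOSURE({[P' → . P]}), then GOTO on every symbol after a dot until no new states appear). It has 12 states:
  I0: { [P → . / -], [P → . f - S], [P' → . P] }  — shift
  I1: { [P → / . -] }  — shift
  I2: { [P' → P .] }  — accept
  I3: { [P → f . - S] }  — shift
  I4: { [P → . / -], [P → . f - S], [P → f - . S], [S → . P -], [S → . f P f] }  — shift
  I5: { [S → P . -] }  — shift
  I6: { [P → f - S .] }  — reduce
  I7: { [P → . / -], [P → . f - S], [P → f . - S], [S → f . P f] }  — shift
  I8: { [S → f P . f] }  — shift
  I9: { [S → f P f .] }  — reduce
  I10: { [S → P - .] }  — reduce
  I11: { [P → / - .] }  — reduce

No state contains both a complete item and a shift item.

Answer: No shift-reduce conflicts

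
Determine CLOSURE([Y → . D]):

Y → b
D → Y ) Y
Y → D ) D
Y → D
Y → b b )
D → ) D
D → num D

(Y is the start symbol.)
{ [D → . ) D], [D → . Y ) Y], [D → . num D], [Y → . D ) D], [Y → . D], [Y → . b b )], [Y → . b] }

To compute CLOSURE, for each item [A → α.Bβ] where B is a non-terminal, add [B → .γ] for all productions B → γ; repeat for the newly added items until nothing changes.

Start with: [Y → . D]
  [Y → . D] has the dot before D: add [D → . Y ) Y], [D → . ) D], [D → . num D]
  [D → . Y ) Y] has the dot before Y: add [Y → . b], [Y → . D ) D], [Y → . b b )]
No further items can be added.

CLOSURE = { [D → . ) D], [D → . Y ) Y], [D → . num D], [Y → . D ) D], [Y → . D], [Y → . b b )], [Y → . b] }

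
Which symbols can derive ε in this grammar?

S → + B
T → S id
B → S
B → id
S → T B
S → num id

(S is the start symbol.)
A non-terminal is nullable if it can derive ε (the empty string): either it has an ε-production, or it has a production whose right-hand side consists entirely of nullable non-terminals.

There are no ε-productions, so no non-terminal can derive ε.
No non-terminals are nullable.

Answer: None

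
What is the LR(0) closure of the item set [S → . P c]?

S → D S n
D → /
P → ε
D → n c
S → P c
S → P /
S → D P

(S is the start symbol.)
To compute CLOSURE, for each item [A → α.Bβ] where B is a non-terminal, add [B → .γ] for all productions B → γ; repeat for the newly added items until nothing changes.

Start with: [S → . P c]
  [S → . P c] has the dot before P: add [P → .]
No further items can be added.

CLOSURE = { [P → .], [S → . P c] }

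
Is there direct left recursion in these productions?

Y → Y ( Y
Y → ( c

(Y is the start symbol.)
Direct left recursion occurs when N → N α for some non-terminal N (the right-hand side begins with the left-hand side itself).

Y → Y ( Y: LEFT RECURSIVE (starts with Y)
Y → ( c: starts with '('

The grammar has direct left recursion on: Y.

Answer: Yes, Y is left-recursive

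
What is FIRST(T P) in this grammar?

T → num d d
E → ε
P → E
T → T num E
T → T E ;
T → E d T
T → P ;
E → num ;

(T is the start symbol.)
FIRST sets of the non-terminals involved (from the grammar, by fixed-point iteration):
  FIRST(T) = { ';', 'd', 'num' }

To compute FIRST(T P), process the symbols left to right:
Symbol T is a non-terminal. Add FIRST(T) \ {ε} = { ';', 'd', 'num' }
T is not nullable (ε ∉ FIRST(T)), so stop here.
FIRST(T P) = { ';', 'd', 'num' }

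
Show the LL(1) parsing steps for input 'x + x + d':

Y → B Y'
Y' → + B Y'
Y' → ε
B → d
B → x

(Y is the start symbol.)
LL(1) parsing maintains a stack (initially the start symbol over $) and the input. At each step: if the stack top is a terminal, match it against the current input token; if it is a non-terminal N, replace it with the RHS of M[N, lookahead] (the unique production whose predict set contains the lookahead).

Stack is shown with the top on the left.

Stack     Input        Action
-----------------------------
Y $       x + x + d $  output Y → B Y'
B Y' $    x + x + d $  output B → x
x Y' $    x + x + d $  match 'x'
Y' $      + x + d $    output Y' → + B Y'
+ B Y' $  + x + d $    match '+'
B Y' $    x + d $      output B → x
x Y' $    x + d $      match 'x'
Y' $      + d $        output Y' → + B Y'
+ B Y' $  + d $        match '+'
B Y' $    d $          output B → d
d Y' $    d $          match 'd'
Y' $      $            output Y' → ε
$         $            accept

The string is accepted.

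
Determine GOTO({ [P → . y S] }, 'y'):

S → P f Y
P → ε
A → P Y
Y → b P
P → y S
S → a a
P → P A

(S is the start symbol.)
{ [P → . P A], [P → . y S], [P → .], [P → y . S], [S → . P f Y], [S → . a a] }

GOTO(I, 'y') = CLOSURE({ [A → αX.β] : [A → α.Xβ] ∈ I, X = 'y' })

Items with dot before 'y', with the dot advanced:
  [P → . y S] → [P → y . S]
Closure of the advanced items:
  [P → y . S] has the dot before S: add [S → . P f Y], [S → . a a]
  [S → . P f Y] has the dot before P: add [P → .], [P → . y S], [P → . P A]

GOTO = { [P → . P A], [P → . y S], [P → .], [P → y . S], [S → . P f Y], [S → . a a] }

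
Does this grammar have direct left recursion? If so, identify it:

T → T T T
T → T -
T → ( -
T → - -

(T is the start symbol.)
Direct left recursion occurs when N → N α for some non-terminal N (the right-hand side begins with the left-hand side itself).

T → T T T: LEFT RECURSIVE (starts with T)
T → T -: LEFT RECURSIVE (starts with T)
T → ( -: starts with '('
T → - -: starts with '-'

The grammar has direct left recursion on: T.

Answer: Yes, T is left-recursive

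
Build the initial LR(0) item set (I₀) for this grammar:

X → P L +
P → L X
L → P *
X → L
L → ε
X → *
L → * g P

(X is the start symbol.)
{ [L → . * g P], [L → . P *], [L → .], [P → . L X], [X → . *], [X → . L], [X → . P L +], [X' → . X] }

First, augment the grammar with X' → X
I₀ = CLOSURE({ [X' → . X] }):
  [X' → . X] has the dot before X: add [X → . P L +], [X → . L], [X → . *]
  [X → . P L +] has the dot before P: add [P → . L X]
  [X → . L] has the dot before L: add [L → . P *], [L → .], [L → . * g P]
No further items can be added.

I₀ = { [L → . * g P], [L → . P *], [L → .], [P → . L X], [X → . *], [X → . L], [X → . P L +], [X' → . X] }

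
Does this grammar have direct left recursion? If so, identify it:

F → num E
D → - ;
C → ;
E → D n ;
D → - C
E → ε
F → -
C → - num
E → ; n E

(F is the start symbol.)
F → num E: starts with num
D → - ;: starts with '-'
C → ;: starts with ';'
E → D n ;: starts with D
D → - C: starts with '-'
E → ε: starts with ε
F → -: starts with '-'
C → - num: starts with '-'
E → ; n E: starts with ';'

No direct left recursion found.

Answer: No direct left recursion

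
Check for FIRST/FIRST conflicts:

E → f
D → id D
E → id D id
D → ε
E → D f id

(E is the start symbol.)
Yes. E → f / E → D f id on { 'f' }; E → id D id / E → D f id on { 'id' }

FIRST sets of the non-terminals at (or reachable through a nullable prefix from) the front of some alternative:
  FIRST(D) = { 'id', ε }

Productions for E:
  E → f: FIRST = { 'f' }
  E → id D id: FIRST = { 'id' }
  E → D f id: FIRST = { 'f', 'id' }
Productions for D:
  D → id D: FIRST = { 'id' }
  D → ε: FIRST = { ε }

Conflict for E: E → f and E → D f id
  Overlap: { 'f' }
Conflict for E: E → id D id and E → D f id
  Overlap: { 'id' }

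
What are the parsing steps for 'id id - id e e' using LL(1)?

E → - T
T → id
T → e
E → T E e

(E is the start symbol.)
Stack is shown with the top on the left.

Stack       Input             Action
------------------------------------
E $         id id - id e e $  output E → T E e
T E e $     id id - id e e $  output T → id
id E e $    id id - id e e $  match 'id'
E e $       id - id e e $     output E → T E e
T E e e $   id - id e e $     output T → id
id E e e $  id - id e e $     match 'id'
E e e $     - id e e $        output E → - T
- T e e $   - id e e $        match '-'
T e e $     id e e $          output T → id
id e e $    id e e $          match 'id'
e e $       e e $             match 'e'
e $         e $               match 'e'
$           $                 accept

The string is accepted.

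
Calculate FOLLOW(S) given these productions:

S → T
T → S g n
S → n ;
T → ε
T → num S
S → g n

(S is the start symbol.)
To compute FOLLOW(S), find every occurrence of S on a right-hand side N → α S β: add FIRST(β) \ {ε}, and if β is empty or nullable also add FOLLOW(N). Iterate to a fixed point.

S is the start symbol, so $ ∈ FOLLOW(S).
In T → S g n: S is followed by g n, add FIRST(g n) \ {ε} = { 'g' }
In T → num S: S is at the end, add FOLLOW(T)

The FOLLOW sets referred to above (computed the same way, to a fixed point):
  FOLLOW(T) = { $, 'g' }

Taking the union: FOLLOW(S) = { $, 'g' }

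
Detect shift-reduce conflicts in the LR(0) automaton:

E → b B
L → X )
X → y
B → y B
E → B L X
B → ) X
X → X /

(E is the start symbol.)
A shift-reduce conflict occurs when an LR(0) state has both:
  - a complete (reduce) item [A → α .] (dot at the end), and
  - a shift item [B → β . c γ] (dot before a terminal).

Augment with E' → E and build the canonical LR(0) collection (I0 = CLOSURE({[E' → . E]}), then GOTO on every symbol after a dot until no new states appear). It has 15 states:
  I0: { [B → . ) X], [B → . y B], [E → . B L X], [E → . b B], [E' → . E] }  — shift
  I1: { [B → ) . X], [X → . X /], [X → . y] }  — shift
  I2: { [E → B . L X], [L → . X )], [X → . X /], [X → . y] }  — shift
  I3: { [E' → E .] }  — accept
  I4: { [B → . ) X], [B → . y B], [E → b . B] }  — shift
  I5: { [B → . ) X], [B → . y B], [B → y . B] }  — shift
  I6: { [B → y B .] }  — reduce
  I7: { [E → b B .] }  — reduce
  I8: { [E → B L . X], [X → . X /], [X → . y] }  — shift
  I9: { [L → X . )], [X → X . /] }  — shift
  I10: { [X → y .] }  — reduce
  I11: { [L → X ) .] }  — reduce
  I12: { [X → X / .] }  — reduce
  I13: { [E → B L X .], [X → X . /] }  — shift, reduce
  I14: { [B → ) X .], [X → X . /] }  — shift, reduce

I13 contains reduce item [E → B L X .] and shift item [X → X . /] — shift-reduce conflict.
I14 contains reduce item [B → ) X .] and shift item [X → X . /] — shift-reduce conflict.

Answer: Yes — I13: [E → B L X .] vs [X → X . /]; I14: [B → ) X .] vs [X → X . /]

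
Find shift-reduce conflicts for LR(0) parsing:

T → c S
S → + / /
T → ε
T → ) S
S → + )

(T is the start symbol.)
Yes — I0: [T → .] vs [T → . ) S]

A shift-reduce conflict occurs when an LR(0) state has both:
  - a complete (reduce) item [A → α .] (dot at the end), and
  - a shift item [B → β . c γ] (dot before a terminal).

Augment with T' → T and build the canonical LR(0) collection (I0 = CLOSURE({[T' → . T]}), then GOTO on every symbol after a dot until no new states appear). It has 10 states:
  I0: { [T → . ) S], [T → . c S], [T → .], [T' → . T] }  — shift, reduce
  I1: { [S → . + )], [S → . + / /], [T → ) . S] }  — shift
  I2: { [T' → T .] }  — accept
  I3: { [S → . + )], [S → . + / /], [T → c . S] }  — shift
  I4: { [S → + . )], [S → + . / /] }  — shift
  I5: { [T → c S .] }  — reduce
  I6: { [S → + ) .] }  — reduce
  I7: { [S → + / . /] }  — shift
  I8: { [S → + / / .] }  — reduce
  I9: { [T → ) S .] }  — reduce

I0 contains reduce item [T → .] and shift items [T → . ) S], [T → . c S] — shift-reduce conflict.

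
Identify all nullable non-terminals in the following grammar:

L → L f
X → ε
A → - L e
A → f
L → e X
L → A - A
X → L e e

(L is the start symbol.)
{ 'X' }

A non-terminal is nullable if it can derive ε (the empty string): either it has an ε-production, or it has a production whose right-hand side consists entirely of nullable non-terminals.

ε-productions: X → ε
So X is immediately nullable.
No further non-terminal can be added: every production for the remaining non-terminals contains a terminal or a non-nullable non-terminal.
Nullable = { 'X' }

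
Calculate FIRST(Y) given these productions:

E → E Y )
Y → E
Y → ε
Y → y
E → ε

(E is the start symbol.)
{ ')', 'y', ε }

FIRST sets of the other non-terminals involved (by the same procedure, iterated to a fixed point):
  FIRST(E) = { ')', 'y', ε }

From Y → E:
  - E is a non-terminal: add FIRST(E) \ {ε} = { ')', 'y' }
    E is nullable and nothing follows, so the whole right-hand side can vanish: ε ∈ FIRST(Y)
From Y → ε:
  - ε-production, so ε ∈ FIRST(Y)
From Y → y:
  - y is a terminal: add 'y' and stop

Collecting: FIRST(Y) = { ')', 'y', ε }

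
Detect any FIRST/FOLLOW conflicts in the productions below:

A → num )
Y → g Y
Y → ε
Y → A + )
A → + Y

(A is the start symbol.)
Nullable non-terminals: Y.
FIRST sets used below: FIRST(A) = { '+', 'num' }

Y: nullable alternative(s) Y → ε; FOLLOW(Y) = { $, '+' }
  Y → g Y: FIRST \ {ε} = { 'g' } — disjoint from FOLLOW(Y)
  Y → ε: FIRST \ {ε} = { } — this is the only nullable alternative, skip
  Y → A + ): FIRST \ {ε} = { '+', 'num' } — overlaps FOLLOW(Y) on { '+' }: CONFLICT

A has no nullable alternative, so no FIRST/FOLLOW check is needed there.

So the grammar has 1 FIRST/FOLLOW conflict (marked CONFLICT above).

Answer: Yes. Y → A '+' ')' with FOLLOW(Y) on { '+' }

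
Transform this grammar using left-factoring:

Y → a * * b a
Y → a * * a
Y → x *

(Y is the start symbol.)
Y → a * * Y'
Y' → b a
Y' → a
Y → x *

Left-factoring transforms A → αβ₁ | αβ₂ into A → αA' and A' → β₁ | β₂
(α is the longest common prefix among the alternatives). Repeat until
no nonterminal has two alternatives with a common prefix.

Round 1: Y has alternatives sharing prefix 'a * *'. Introduce Y': Y → a * * Y'
  Add: Y' → b a
  Add: Y' → a

No remaining common prefixes — done.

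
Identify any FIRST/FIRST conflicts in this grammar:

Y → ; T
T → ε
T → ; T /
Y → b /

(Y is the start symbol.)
No FIRST/FIRST conflicts.

Productions for Y:
  Y → ; T: FIRST = { ';' }
  Y → b /: FIRST = { 'b' }
Productions for T:
  T → ε: FIRST = { ε }
  T → ; T /: FIRST = { ';' }

All alternatives of each non-terminal have pairwise disjoint FIRST sets.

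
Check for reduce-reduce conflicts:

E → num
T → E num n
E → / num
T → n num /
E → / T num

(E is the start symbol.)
A reduce-reduce conflict occurs when an LR(0) state has two complete items [A → α .] and [B → β .] — both call for a reduction, and with no lookahead the parser cannot choose between them.

Augment with E' → E and build the canonical LR(0) collection (I0 = CLOSURE({[E' → . E]}), then GOTO on every symbol after a dot until no new states appear). It has 13 states:
  I0: { [E → . / T num], [E → . / num], [E → . num], [E' → . E] }  — shift
  I1: { [E → . / T num], [E → . / num], [E → . num], [E → / . T num], [E → / . num], [T → . E num n], [T → . n num /] }  — shift
  I2: { [E' → E .] }  — accept
  I3: { [E → num .] }  — reduce
  I4: { [T → E . num n] }  — shift
  I5: { [E → / T . num] }  — shift
  I6: { [T → n . num /] }  — shift
  I7: { [E → / num .], [E → num .] }  — 2 reduces
  I8: { [T → n num . /] }  — shift
  I9: { [T → n num / .] }  — reduce
  I10: { [E → / T num .] }  — reduce
  I11: { [T → E num . n] }  — shift
  I12: { [T → E num n .] }  — reduce

I7 contains complete items [E → / num .], [E → num .] — reduce-reduce conflict.

Answer: Yes — I7: [E → / num .] vs [E → num .]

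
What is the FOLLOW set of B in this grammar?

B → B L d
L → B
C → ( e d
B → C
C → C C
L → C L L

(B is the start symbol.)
To compute FOLLOW(B), find every occurrence of B on a right-hand side N → α B β: add FIRST(β) \ {ε}, and if β is empty or nullable also add FOLLOW(N). Iterate to a fixed point.

B is the start symbol, so $ ∈ FOLLOW(B).
In B → B L d: B is followed by L d, add FIRST(L d) \ {ε} = { '(' }
In L → B: B is at the end, add FOLLOW(L)

The FOLLOW sets referred to above (computed the same way, to a fixed point):
  FOLLOW(L) = { '(', 'd' }

Taking the union: FOLLOW(B) = { $, '(', 'd' }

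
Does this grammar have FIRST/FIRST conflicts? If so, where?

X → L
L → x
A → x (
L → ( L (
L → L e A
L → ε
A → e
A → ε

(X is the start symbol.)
FIRST sets of the non-terminals at (or reachable through a nullable prefix from) the front of some alternative:
  FIRST(L) = { '(', 'e', 'x', ε }

Productions for L:
  L → x: FIRST = { 'x' }
  L → ( L (: FIRST = { '(' }
  L → L e A: FIRST = { '(', 'e', 'x' }
  L → ε: FIRST = { ε }
Productions for A:
  A → x (: FIRST = { 'x' }
  A → e: FIRST = { 'e' }
  A → ε: FIRST = { ε }
X has only one production, so no FIRST/FIRST conflict is possible there.

Conflict for L: L → x and L → L e A
  Overlap: { 'x' }
Conflict for L: L → ( L ( and L → L e A
  Overlap: { '(' }

Answer: Yes. L → x / L → L e A on { 'x' }; L → '(' L '(' / L → L e A on { '(' }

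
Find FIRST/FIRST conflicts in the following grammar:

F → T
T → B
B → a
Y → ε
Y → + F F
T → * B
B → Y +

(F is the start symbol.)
No FIRST/FIRST conflicts.

A FIRST/FIRST conflict occurs when two productions N → α and N → β for the same non-terminal have FIRST(α) ∩ FIRST(β) ≠ ∅ (with ε ∈ FIRST of a nullable right-hand side, so two nullable alternatives also conflict).

FIRST sets of the non-terminals at (or reachable through a nullable prefix from) the front of some alternative:
  FIRST(B) = { '+', 'a' }
  FIRST(Y) = { '+', ε }

Productions for T:
  T → B: FIRST = { '+', 'a' }
  T → * B: FIRST = { '*' }
Productions for B:
  B → a: FIRST = { 'a' }
  B → Y +: FIRST = { '+' }
Productions for Y:
  Y → ε: FIRST = { ε }
  Y → + F F: FIRST = { '+' }
F has only one production, so no FIRST/FIRST conflict is possible there.

All alternatives of each non-terminal have pairwise disjoint FIRST sets.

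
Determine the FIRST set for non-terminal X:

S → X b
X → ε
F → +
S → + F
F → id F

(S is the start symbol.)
To compute FIRST(X), examine every production with X on the left-hand side, reading each right-hand side left to right until a non-nullable symbol is reached.

From X → ε:
  - ε-production, so ε ∈ FIRST(X)

Collecting: FIRST(X) = { ε }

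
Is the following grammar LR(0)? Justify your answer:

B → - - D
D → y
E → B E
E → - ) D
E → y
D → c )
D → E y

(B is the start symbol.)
No. Reduce-reduce conflict: [D → y .] and [E → y .]

A grammar is LR(0) if no state in the canonical LR(0) collection has:
  - both a shift item (dot before a terminal) and a complete item (shift-reduce conflict), or
  - two or more complete items (reduce-reduce conflict; the accept item [B' → B .] counts as a complete item here).

Augment with B' → B and build the canonical LR(0) collection (I0 = CLOSURE({[B' → . B]}), then GOTO on every symbol after a dot until no new states appear). It has 16 states:
  I0: { [B → . - - D], [B' → . B] }  — shift
  I1: { [B → - . - D] }  — shift
  I2: { [B' → B .] }  — accept
  I3: { [B → - - . D], [B → . - - D], [D → . E y], [D → . c )], [D → . y], [E → . - ) D], [E → . B E], [E → . y] }  — shift
  I4: { [B → - . - D], [E → - . ) D] }  — shift
  I5: { [B → . - - D], [E → . - ) D], [E → . B E], [E → . y], [E → B . E] }  — shift
  I6: { [B → - - D .] }  — reduce
  I7: { [D → E . y] }  — shift
  I8: { [D → c . )] }  — shift
  I9: { [D → y .], [E → y .] }  — 2 reduces
  I10: { [D → c ) .] }  — reduce
  I11: { [D → E y .] }  — reduce
  I12: { [E → B E .] }  — reduce
  I13: { [E → y .] }  — reduce
  I14: { [B → . - - D], [D → . E y], [D → . c )], [D → . y], [E → - ) . D], [E → . - ) D], [E → . B E], [E → . y] }  — shift
  I15: { [E → - ) D .] }  — reduce

Conflict in state I9:
  Reduce-reduce conflict: [D → y .] and [E → y .]
So the grammar is NOT LR(0).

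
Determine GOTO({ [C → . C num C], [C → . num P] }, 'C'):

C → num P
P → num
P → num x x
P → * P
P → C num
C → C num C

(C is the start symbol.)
{ [C → C . num C] }

GOTO(I, 'C') = CLOSURE({ [A → αX.β] : [A → α.Xβ] ∈ I, X = 'C' })

Items with dot before 'C', with the dot advanced:
  [C → . C num C] → [C → C . num C]
Closure adds nothing (no advanced item has the dot before a non-terminal).

GOTO = { [C → C . num C] }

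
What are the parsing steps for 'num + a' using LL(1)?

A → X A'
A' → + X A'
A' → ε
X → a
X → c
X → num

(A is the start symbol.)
LL(1) parsing maintains a stack (initially the start symbol over $) and the input. At each step: if the stack top is a terminal, match it against the current input token; if it is a non-terminal N, replace it with the RHS of M[N, lookahead] (the unique production whose predict set contains the lookahead).

Stack is shown with the top on the left.

Stack     Input      Action
---------------------------
A $       num + a $  output A → X A'
X A' $    num + a $  output X → num
num A' $  num + a $  match 'num'
A' $      + a $      output A' → + X A'
+ X A' $  + a $      match '+'
X A' $    a $        output X → a
a A' $    a $        match 'a'
A' $      $          output A' → ε
$         $          accept

The string is accepted.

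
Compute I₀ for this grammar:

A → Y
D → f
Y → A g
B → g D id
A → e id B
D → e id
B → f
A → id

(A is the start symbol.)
{ [A → . Y], [A → . e id B], [A → . id], [A' → . A], [Y → . A g] }

First, augment the grammar with A' → A
I₀ = CLOSURE({ [A' → . A] }):
  [A' → . A] has the dot before A: add [A → . Y], [A → . e id B], [A → . id]
  [A → . Y] has the dot before Y: add [Y → . A g]
No further items can be added.

I₀ = { [A → . Y], [A → . e id B], [A → . id], [A' → . A], [Y → . A g] }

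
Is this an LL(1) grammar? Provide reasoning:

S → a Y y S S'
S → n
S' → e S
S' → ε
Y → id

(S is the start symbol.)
Relevant sets:
  FOLLOW(S') = { $, 'e' }

For S:
  PREDICT(S → a Y y S S') = { 'a' }
  PREDICT(S → n) = { 'n' }
For S':
  PREDICT(S' → e S) = { 'e' }
  PREDICT(S' → ε) = { $, 'e' }
Y has a single production, so nothing to check there.

Conflict found: Predict set conflict for S': { 'e' }
The grammar is NOT LL(1).

Answer: No. Predict set conflict for S': { 'e' }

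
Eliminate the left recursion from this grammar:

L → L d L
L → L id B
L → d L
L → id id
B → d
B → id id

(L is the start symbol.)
L → d L L'
L → id id L'
L' → d L L'
L' → id B L'
L' → ε
B → d
B → id id

L is directly left-recursive. The standard transformation for
  A → A α₁ | ... | A α_m | β₁ | ... | β_n
is
  A  → β₁ A' | ... | β_n A'
  A' → α₁ A' | ... | α_m A' | ε

L → d L becomes L → d L L'
L → id id becomes L → id id L'
L → L d L becomes L' → d L L'
L → L id B becomes L' → id B L'
Add L' → ε

Productions for other non-terminals are unchanged:
  B → d
  B → id id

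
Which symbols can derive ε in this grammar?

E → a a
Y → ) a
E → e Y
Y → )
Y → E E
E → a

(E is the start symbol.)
A non-terminal is nullable if it can derive ε (the empty string): either it has an ε-production, or it has a production whose right-hand side consists entirely of nullable non-terminals.

There are no ε-productions, so no non-terminal can derive ε.
No non-terminals are nullable.

Answer: None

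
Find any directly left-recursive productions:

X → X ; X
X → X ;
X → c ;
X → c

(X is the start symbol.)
Direct left recursion occurs when N → N α for some non-terminal N (the right-hand side begins with the left-hand side itself).

X → X ; X: LEFT RECURSIVE (starts with X)
X → X ;: LEFT RECURSIVE (starts with X)
X → c ;: starts with c
X → c: starts with c

The grammar has direct left recursion on: X.

Answer: Yes, X is left-recursive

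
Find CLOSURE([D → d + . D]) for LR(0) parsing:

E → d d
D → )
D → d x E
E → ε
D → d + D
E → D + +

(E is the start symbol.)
{ [D → . )], [D → . d + D], [D → . d x E], [D → d + . D] }

To compute CLOSURE, for each item [A → α.Bβ] where B is a non-terminal, add [B → .γ] for all productions B → γ; repeat for the newly added items until nothing changes.

Start with: [D → d + . D]
  [D → d + . D] has the dot before D: add [D → . )], [D → . d x E], [D → . d + D]
No further items can be added.

CLOSURE = { [D → . )], [D → . d + D], [D → . d x E], [D → d + . D] }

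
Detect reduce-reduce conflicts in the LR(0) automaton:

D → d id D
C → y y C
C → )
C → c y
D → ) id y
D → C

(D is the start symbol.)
No reduce-reduce conflicts

A reduce-reduce conflict occurs when an LR(0) state has two complete items [A → α .] and [B → β .] — both call for a reduction, and with no lookahead the parser cannot choose between them.

Augment with D' → D and build the canonical LR(0) collection (I0 = CLOSURE({[D' → . D]}), then GOTO on every symbol after a dot until no new states appear). It has 15 states:
  I0: { [C → . )], [C → . c y], [C → . y y C], [D → . ) id y], [D → . C], [D → . d id D], [D' → . D] }  — shift
  I1: { [C → ) .], [D → ) . id y] }  — shift, reduce
  I2: { [D → C .] }  — reduce
  I3: { [D' → D .] }  — accept
  I4: { [C → c . y] }  — shift
  I5: { [D → d . id D] }  — shift
  I6: { [C → y . y C] }  — shift
  I7: { [C → . )], [C → . c y], [C → . y y C], [C → y y . C] }  — shift
  I8: { [C → ) .] }  — reduce
  I9: { [C → y y C .] }  — reduce
  I10: { [C → . )], [C → . c y], [C → . y y C], [D → . ) id y], [D → . C], [D → . d id D], [D → d id . D] }  — shift
  I11: { [D → d id D .] }  — reduce
  I12: { [C → c y .] }  — reduce
  I13: { [D → ) id . y] }  — shift
  I14: { [D → ) id y .] }  — reduce

No state contains more than one complete item.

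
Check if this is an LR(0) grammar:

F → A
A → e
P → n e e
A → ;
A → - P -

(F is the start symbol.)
A grammar is LR(0) if no state in the canonical LR(0) collection has:
  - both a shift item (dot before a terminal) and a complete item (shift-reduce conflict), or
  - two or more complete items (reduce-reduce conflict; the accept item [F' → F .] counts as a complete item here).

Augment with F' → F and build the canonical LR(0) collection (I0 = CLOSURE({[F' → . F]}), then GOTO on every symbol after a dot until no new states appear). It has 11 states:
  I0: { [A → . - P -], [A → . ;], [A → . e], [F → . A], [F' → . F] }  — shift
  I1: { [A → - . P -], [P → . n e e] }  — shift
  I2: { [A → ; .] }  — reduce
  I3: { [F → A .] }  — reduce
  I4: { [F' → F .] }  — accept
  I5: { [A → e .] }  — reduce
  I6: { [A → - P . -] }  — shift
  I7: { [P → n . e e] }  — shift
  I8: { [P → n e . e] }  — shift
  I9: { [P → n e e .] }  — reduce
  I10: { [A → - P - .] }  — reduce

Every state is either a pure shift/goto state or contains exactly one complete item and nothing to shift — no conflicts. The grammar is LR(0).

Answer: Yes, the grammar is LR(0)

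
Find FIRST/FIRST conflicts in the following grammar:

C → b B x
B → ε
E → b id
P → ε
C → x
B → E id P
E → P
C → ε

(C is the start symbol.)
FIRST sets of the non-terminals at (or reachable through a nullable prefix from) the front of some alternative:
  FIRST(E) = { 'b', ε }
  FIRST(P) = { ε }

Productions for C:
  C → b B x: FIRST = { 'b' }
  C → x: FIRST = { 'x' }
  C → ε: FIRST = { ε }
Productions for B:
  B → ε: FIRST = { ε }
  B → E id P: FIRST = { 'b', 'id' }
Productions for E:
  E → b id: FIRST = { 'b' }
  E → P: FIRST = { ε }
P has only one production, so no FIRST/FIRST conflict is possible there.

All alternatives of each non-terminal have pairwise disjoint FIRST sets.

Answer: No FIRST/FIRST conflicts.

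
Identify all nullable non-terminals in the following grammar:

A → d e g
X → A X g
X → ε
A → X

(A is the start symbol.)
A non-terminal is nullable if it can derive ε (the empty string): either it has an ε-production, or it has a production whose right-hand side consists entirely of nullable non-terminals.

ε-productions: X → ε
So X is immediately nullable.
A → X: every symbol on the right is nullable, so A is nullable too.
Every non-terminal is now nullable.
Nullable = { 'A', 'X' }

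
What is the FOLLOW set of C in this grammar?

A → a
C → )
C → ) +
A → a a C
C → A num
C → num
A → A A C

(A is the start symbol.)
In A → a a C: C is at the end, add FOLLOW(A)
In A → A A C: C is at the end, add FOLLOW(A)

The FOLLOW sets referred to above (computed the same way, to a fixed point):
  FOLLOW(A) = { $, ')', 'a', 'num' }

Taking the union: FOLLOW(C) = { $, ')', 'a', 'num' }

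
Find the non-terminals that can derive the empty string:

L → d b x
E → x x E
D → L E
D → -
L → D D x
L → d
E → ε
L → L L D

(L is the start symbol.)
{ 'E' }

A non-terminal is nullable if it can derive ε (the empty string): either it has an ε-production, or it has a production whose right-hand side consists entirely of nullable non-terminals.

ε-productions: E → ε
So E is immediately nullable.
No further non-terminal can be added: every production for the remaining non-terminals contains a terminal or a non-nullable non-terminal.
Nullable = { 'E' }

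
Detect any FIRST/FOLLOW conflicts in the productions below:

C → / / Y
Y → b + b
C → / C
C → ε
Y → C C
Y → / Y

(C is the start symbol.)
A FIRST/FOLLOW conflict occurs when a non-terminal N has a nullable alternative N → β (β ⇒* ε) and another alternative N → α with FIRST(α) ∩ FOLLOW(N) ≠ ∅: on such a lookahead the parser cannot decide between expanding α and letting N vanish via β.

Nullable non-terminals: C, Y.
FIRST sets used below: FIRST(C) = { '/', ε }

C: nullable alternative(s) C → ε; FOLLOW(C) = { $, '/' }
  C → / / Y: FIRST \ {ε} = { '/' } — overlaps FOLLOW(C) on { '/' }: CONFLICT
  C → / C: FIRST \ {ε} = { '/' } — overlaps FOLLOW(C) on { '/' }: CONFLICT
  C → ε: FIRST \ {ε} = { } — this is the only nullable alternative, skip

Y: nullable alternative(s) Y → C C; FOLLOW(Y) = { $, '/' }
  Y → b + b: FIRST \ {ε} = { 'b' } — disjoint from FOLLOW(Y)
  Y → C C: FIRST \ {ε} = { '/' } — this is the only nullable alternative, skip
  Y → / Y: FIRST \ {ε} = { '/' } — overlaps FOLLOW(Y) on { '/' }: CONFLICT

So the grammar has 3 FIRST/FOLLOW conflicts (marked CONFLICT above).

Answer: Yes. C → '/' '/' Y with FOLLOW(C) on { '/' }; C → '/' C with FOLLOW(C) on { '/' }; Y → '/' Y with FOLLOW(Y) on { '/' }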